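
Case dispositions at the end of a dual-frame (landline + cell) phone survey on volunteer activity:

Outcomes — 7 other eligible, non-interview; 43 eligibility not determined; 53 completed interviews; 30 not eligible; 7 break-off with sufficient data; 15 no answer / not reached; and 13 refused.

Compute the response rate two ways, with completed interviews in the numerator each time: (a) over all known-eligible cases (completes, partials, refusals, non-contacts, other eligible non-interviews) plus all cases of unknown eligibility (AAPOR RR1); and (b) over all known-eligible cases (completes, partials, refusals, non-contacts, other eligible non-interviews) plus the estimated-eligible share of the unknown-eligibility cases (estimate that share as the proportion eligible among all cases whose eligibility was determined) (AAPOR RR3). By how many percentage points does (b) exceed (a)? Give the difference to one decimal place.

Numerator = 53
Denom = 53 + 7 + 13 + 15 + 7 + 43 = 138
RR1 = 53 / 138 = 0.3841
Determined eligible = 53 + 7 + 13 + 15 + 7 = 95
e = 95 / (95 + 30) = 95 / 125 = 0.7600
Estimated eligible among unknowns = 0.7600 × 43 = 32.68
Denom = 95 + 32.68 = 127.68
RR3 = 53 / 127.68 = 0.4151
Difference = 41.51 − 38.41 = 3.10 percentage points

3.1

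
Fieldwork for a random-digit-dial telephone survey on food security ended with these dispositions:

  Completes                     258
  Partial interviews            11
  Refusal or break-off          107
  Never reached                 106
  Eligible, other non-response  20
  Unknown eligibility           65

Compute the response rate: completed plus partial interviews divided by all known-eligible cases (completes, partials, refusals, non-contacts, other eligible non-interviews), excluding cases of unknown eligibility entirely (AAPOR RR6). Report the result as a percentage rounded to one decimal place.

53.6%

Num: 258 + 11 = 269
Denominator: 258 + 11 + 107 + 106 + 20 = 502
RR6 = 269 / 502 = 0.5359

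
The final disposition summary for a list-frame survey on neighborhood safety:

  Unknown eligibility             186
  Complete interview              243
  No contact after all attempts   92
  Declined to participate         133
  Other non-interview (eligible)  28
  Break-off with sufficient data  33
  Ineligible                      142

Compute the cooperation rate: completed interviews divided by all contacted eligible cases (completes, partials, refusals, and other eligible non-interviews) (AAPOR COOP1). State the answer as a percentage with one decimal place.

55.6%

Num: 243
Base: 243 + 33 + 133 + 28 = 437
COOP1 = 243 / 437 = 0.5561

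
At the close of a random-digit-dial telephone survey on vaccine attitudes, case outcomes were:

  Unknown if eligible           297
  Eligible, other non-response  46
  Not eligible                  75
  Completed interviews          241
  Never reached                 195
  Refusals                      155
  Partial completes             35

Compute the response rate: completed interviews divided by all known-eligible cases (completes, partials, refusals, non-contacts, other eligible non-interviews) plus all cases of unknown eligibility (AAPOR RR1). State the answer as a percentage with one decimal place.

Top: 241
Denominator: 241 + 35 + 155 + 195 + 46 + 297 = 969
RR1 = 241 / 969 = 0.2487

24.9%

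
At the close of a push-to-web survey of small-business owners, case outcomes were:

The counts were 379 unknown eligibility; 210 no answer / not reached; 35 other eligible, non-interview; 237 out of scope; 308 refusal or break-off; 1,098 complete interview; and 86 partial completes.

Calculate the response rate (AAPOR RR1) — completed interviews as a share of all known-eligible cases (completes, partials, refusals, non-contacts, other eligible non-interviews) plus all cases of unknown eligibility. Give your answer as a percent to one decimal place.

Num → 1098
Denom → 1098 + 86 + 308 + 210 + 35 + 379 = 2116
RR1 = 1098 / 2116 = 0.5189

51.9%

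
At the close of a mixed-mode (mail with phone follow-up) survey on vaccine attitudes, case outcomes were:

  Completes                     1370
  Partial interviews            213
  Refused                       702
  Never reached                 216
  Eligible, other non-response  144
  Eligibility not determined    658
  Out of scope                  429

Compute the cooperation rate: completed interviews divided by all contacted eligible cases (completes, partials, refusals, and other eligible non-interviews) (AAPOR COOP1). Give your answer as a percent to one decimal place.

Top: 1370
Denom: 1370 + 213 + 702 + 144 = 2429
COOP1 = 1370 / 2429 = 0.5640

56.4%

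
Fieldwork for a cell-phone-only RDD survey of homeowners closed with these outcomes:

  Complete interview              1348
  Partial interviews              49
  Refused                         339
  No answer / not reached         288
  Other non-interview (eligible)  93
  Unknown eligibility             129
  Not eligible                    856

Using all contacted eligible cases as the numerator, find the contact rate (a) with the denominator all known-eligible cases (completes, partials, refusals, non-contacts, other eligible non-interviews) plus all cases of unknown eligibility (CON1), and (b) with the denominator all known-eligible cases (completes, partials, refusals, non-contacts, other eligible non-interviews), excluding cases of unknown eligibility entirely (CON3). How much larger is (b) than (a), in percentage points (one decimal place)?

5.0

Num: 1348 + 49 + 339 + 93 = 1829
Denom: 1348 + 49 + 339 + 288 + 93 + 129 = 2246
CON1 = 1829 / 2246 = 0.8143
Denom: 1348 + 49 + 339 + 288 + 93 = 2117
CON3 = 1829 / 2117 = 0.8640
Difference = 86.40 − 81.43 = 4.97 percentage points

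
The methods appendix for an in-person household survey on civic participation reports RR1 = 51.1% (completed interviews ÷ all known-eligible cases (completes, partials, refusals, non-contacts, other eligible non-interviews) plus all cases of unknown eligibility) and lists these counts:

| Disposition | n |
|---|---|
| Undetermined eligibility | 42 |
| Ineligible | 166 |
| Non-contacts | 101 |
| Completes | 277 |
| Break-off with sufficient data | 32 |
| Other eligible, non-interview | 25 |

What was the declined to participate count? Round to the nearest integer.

65

RR1 = 277 / D = 0.511
D = 277 / 0.511 = 542.1
Remaining denominator categories sum to 477
declined to participate = 542.1 − 477 ≈ 65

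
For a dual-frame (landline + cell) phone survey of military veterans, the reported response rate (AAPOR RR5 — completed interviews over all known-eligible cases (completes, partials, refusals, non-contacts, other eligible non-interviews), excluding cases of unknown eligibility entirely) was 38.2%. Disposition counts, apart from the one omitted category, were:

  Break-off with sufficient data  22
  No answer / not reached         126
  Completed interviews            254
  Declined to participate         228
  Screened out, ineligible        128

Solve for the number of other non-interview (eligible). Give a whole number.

RR5 = 254 / D = 0.382
D = 254 / 0.382 = 664.9
Remaining denominator categories sum to 630
other non-interview (eligible) = 664.9 − 630 ≈ 35

35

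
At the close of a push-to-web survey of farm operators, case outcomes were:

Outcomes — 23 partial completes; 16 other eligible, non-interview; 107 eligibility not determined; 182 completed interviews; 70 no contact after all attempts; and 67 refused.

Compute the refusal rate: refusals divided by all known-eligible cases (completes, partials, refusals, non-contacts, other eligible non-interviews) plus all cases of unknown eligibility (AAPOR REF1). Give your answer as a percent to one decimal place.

14.4%

Numerator = 67
Base = 182 + 23 + 67 + 70 + 16 + 107 = 465
REF1 = 67 / 465 = 0.1441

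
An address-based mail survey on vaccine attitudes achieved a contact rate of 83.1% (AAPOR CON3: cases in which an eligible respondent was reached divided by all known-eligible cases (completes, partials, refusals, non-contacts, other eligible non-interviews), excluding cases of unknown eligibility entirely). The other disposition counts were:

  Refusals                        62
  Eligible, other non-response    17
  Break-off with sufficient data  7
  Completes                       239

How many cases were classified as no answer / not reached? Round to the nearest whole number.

66

Numerator: 239 + 7 + 62 + 17 = 325
CON3 = 325 / D = 0.831
D = 325 / 0.831 = 391.1
Remaining denominator categories sum to 325
no answer / not reached = 391.1 − 325 ≈ 66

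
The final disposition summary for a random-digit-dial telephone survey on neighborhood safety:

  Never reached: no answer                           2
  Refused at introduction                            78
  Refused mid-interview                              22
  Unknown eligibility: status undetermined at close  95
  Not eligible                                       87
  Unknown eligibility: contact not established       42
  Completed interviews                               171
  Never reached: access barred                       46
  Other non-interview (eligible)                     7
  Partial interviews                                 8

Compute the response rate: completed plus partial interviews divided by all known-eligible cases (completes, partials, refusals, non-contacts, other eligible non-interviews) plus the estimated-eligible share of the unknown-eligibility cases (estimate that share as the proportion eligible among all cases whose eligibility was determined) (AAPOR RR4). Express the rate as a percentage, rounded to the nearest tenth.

40.4%

Declined to participate = 78 + 22 = 100
Non-contacts = 2 + 46 = 48
Eligibility not determined = 42 + 95 = 137
Top → 171 + 8 = 179
Known eligible → 171 + 8 + 100 + 48 + 7 = 334
e = 334 / (334 + 87) = 334 / 421 = 0.7933
Estimated eligible among unknowns → 0.7933 × 137 = 108.68
Denom → 334 + 108.68 = 442.68
RR4 = 179 / 442.68 = 0.4044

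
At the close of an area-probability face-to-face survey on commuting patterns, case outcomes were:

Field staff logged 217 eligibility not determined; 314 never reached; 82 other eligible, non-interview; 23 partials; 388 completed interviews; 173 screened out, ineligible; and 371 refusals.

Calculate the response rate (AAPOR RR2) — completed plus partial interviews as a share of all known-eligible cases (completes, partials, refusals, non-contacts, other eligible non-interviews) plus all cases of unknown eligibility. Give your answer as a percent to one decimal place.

Top: 388 + 23 = 411
Base: 388 + 23 + 371 + 314 + 82 + 217 = 1395
RR2 = 411 / 1395 = 0.2946

29.5%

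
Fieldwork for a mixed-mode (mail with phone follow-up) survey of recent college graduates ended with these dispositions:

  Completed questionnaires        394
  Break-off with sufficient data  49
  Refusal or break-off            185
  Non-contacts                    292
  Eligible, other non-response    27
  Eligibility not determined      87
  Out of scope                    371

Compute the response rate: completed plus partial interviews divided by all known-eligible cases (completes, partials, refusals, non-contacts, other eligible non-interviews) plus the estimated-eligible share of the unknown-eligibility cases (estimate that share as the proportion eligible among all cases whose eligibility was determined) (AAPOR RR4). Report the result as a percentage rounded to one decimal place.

43.9%

Top → 394 + 49 = 443
Known eligible → 394 + 49 + 185 + 292 + 27 = 947
e = 947 / (947 + 371) = 947 / 1318 = 0.7185
Eligible share of unknowns → 0.7185 × 87 = 62.51
Denominator → 947 + 62.51 = 1009.51
RR4 = 443 / 1009.51 = 0.4388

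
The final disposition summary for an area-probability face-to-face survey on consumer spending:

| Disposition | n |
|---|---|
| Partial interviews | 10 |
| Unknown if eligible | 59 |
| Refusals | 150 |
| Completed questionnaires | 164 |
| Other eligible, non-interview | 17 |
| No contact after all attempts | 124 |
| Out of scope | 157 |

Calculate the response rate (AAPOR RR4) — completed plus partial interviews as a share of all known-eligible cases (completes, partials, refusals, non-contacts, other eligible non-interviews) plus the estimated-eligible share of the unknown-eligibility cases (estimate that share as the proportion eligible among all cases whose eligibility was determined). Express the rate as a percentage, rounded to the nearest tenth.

Num → 164 + 10 = 174
Known eligible → 164 + 10 + 150 + 124 + 17 = 465
e = 465 / (465 + 157) = 465 / 622 = 0.7476
Eligible share of unknowns → 0.7476 × 59 = 44.11
Base → 465 + 44.11 = 509.11
RR4 = 174 / 509.11 = 0.3418

34.2%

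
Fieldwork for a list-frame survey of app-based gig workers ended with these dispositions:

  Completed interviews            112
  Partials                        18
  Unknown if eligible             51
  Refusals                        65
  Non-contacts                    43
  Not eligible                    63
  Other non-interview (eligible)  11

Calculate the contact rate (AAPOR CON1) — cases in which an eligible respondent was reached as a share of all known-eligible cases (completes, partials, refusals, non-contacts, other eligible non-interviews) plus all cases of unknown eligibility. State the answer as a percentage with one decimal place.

Num: 112 + 18 + 65 + 11 = 206
Denom: 112 + 18 + 65 + 43 + 11 + 51 = 300
CON1 = 206 / 300 = 0.6867

68.7%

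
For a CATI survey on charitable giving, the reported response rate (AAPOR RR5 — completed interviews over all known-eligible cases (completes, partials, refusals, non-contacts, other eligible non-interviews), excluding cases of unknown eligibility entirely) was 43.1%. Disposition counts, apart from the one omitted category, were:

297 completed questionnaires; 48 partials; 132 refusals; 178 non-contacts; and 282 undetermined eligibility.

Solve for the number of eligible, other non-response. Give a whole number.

RR5 = 297 / D = 0.431
D = 297 / 0.431 = 689.1
Other denominator terms total 655
eligible, other non-response = 689.1 − 655 ≈ 34

34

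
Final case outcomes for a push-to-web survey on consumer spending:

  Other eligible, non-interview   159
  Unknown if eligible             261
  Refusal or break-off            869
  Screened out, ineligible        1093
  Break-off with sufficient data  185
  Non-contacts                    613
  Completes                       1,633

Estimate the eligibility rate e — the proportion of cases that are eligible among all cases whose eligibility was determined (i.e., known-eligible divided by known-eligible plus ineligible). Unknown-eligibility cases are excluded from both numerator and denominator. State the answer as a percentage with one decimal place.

76.0%

Determined eligible → 1633 + 185 + 869 + 613 + 159 = 3459
e = 3459 / (3459 + 1093) = 3459 / 4552 = 0.7599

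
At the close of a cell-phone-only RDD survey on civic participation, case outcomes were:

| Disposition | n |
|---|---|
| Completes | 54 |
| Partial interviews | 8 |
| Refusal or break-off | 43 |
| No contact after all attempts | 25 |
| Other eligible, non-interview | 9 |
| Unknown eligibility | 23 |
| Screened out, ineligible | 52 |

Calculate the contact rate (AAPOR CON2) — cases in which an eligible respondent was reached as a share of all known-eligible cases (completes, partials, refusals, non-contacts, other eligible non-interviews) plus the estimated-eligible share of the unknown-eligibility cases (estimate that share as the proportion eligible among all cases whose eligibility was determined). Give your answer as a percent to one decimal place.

73.2%

Numerator: 54 + 8 + 43 + 9 = 114
Determined eligible: 54 + 8 + 43 + 25 + 9 = 139
e = 139 / (139 + 52) = 139 / 191 = 0.7277
Estimated eligible among unknowns: 0.7277 × 23 = 16.74
Denominator: 139 + 16.74 = 155.74
CON2 = 114 / 155.74 = 0.7320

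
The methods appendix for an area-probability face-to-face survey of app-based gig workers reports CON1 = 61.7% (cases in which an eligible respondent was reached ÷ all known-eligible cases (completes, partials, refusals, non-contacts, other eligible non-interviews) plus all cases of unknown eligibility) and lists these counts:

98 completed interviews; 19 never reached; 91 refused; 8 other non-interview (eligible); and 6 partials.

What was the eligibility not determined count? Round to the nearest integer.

Numerator → 98 + 6 + 91 + 8 = 203
CON1 = 203 / D = 0.617
D = 203 / 0.617 = 329.0
Other denominator terms total 222
eligibility not determined = 329.0 − 222 ≈ 107

107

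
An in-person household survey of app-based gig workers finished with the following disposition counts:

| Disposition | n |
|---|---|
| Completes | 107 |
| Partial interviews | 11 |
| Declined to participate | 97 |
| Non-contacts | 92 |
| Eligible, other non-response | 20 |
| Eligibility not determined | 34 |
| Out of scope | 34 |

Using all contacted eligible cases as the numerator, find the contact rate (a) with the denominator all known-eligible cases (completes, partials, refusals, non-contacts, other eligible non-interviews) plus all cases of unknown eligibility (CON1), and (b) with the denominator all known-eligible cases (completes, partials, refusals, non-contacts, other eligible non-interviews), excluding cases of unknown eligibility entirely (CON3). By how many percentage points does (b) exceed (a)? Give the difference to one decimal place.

6.8

Top = 107 + 11 + 97 + 20 = 235
Denom = 107 + 11 + 97 + 92 + 20 + 34 = 361
CON1 = 235 / 361 = 0.6510
Denom = 107 + 11 + 97 + 92 + 20 = 327
CON3 = 235 / 327 = 0.7187
Difference = 71.87 − 65.10 = 6.77 percentage points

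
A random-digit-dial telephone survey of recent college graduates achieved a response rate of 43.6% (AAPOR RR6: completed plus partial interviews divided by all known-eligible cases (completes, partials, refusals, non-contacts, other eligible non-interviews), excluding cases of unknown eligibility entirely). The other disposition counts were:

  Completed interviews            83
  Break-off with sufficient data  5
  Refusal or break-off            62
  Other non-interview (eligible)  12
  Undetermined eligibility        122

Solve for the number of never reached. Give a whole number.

40

Top: 83 + 5 = 88
RR6 = 88 / D = 0.436
D = 88 / 0.436 = 201.8
Other denominator terms total 162
never reached = 201.8 − 162 ≈ 40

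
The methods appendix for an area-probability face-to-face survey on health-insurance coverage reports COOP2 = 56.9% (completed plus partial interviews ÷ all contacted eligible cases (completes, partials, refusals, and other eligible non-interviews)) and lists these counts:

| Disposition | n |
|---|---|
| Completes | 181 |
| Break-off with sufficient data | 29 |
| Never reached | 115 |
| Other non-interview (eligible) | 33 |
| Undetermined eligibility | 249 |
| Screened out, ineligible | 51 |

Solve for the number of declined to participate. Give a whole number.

Top = 181 + 29 = 210
COOP2 = 210 / D = 0.569
D = 210 / 0.569 = 369.1
Remaining denominator categories sum to 243
declined to participate = 369.1 − 243 ≈ 126

126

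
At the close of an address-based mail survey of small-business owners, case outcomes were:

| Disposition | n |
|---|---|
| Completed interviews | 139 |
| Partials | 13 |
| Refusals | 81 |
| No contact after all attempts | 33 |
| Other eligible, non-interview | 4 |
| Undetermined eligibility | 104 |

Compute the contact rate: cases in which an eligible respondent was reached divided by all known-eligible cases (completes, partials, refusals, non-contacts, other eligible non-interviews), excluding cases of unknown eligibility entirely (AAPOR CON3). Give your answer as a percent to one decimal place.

Num → 139 + 13 + 81 + 4 = 237
Denominator → 139 + 13 + 81 + 33 + 4 = 270
CON3 = 237 / 270 = 0.8778

87.8%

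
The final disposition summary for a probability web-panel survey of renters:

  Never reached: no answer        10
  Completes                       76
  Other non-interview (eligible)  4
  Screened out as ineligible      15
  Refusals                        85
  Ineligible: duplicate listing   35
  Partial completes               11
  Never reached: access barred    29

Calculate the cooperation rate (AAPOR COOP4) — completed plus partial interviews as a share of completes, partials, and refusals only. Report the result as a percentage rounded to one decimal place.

50.6%

No contact after all attempts = 10 + 29 = 39
Not eligible = 15 + 35 = 50
Num = 76 + 11 = 87
Base = 76 + 11 + 85 = 172
COOP4 = 87 / 172 = 0.5058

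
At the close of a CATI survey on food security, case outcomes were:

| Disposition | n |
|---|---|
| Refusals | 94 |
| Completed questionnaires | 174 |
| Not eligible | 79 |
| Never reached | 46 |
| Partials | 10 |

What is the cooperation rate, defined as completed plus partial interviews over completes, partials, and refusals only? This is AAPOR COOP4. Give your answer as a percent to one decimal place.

Numerator → 174 + 10 = 184
Denominator → 174 + 10 + 94 = 278
COOP4 = 184 / 278 = 0.6619

66.2%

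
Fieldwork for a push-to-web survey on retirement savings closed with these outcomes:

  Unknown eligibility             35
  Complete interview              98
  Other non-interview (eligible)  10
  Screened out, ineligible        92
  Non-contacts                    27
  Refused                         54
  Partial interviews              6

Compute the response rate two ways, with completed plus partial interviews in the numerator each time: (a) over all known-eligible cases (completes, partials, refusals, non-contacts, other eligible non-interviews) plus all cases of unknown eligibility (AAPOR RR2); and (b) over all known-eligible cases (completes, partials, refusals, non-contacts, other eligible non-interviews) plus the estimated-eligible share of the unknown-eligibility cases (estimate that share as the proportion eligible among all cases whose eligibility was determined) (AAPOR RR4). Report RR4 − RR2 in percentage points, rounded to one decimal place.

Num: 98 + 6 = 104
Denom: 98 + 6 + 54 + 27 + 10 + 35 = 230
RR2 = 104 / 230 = 0.4522
Known eligible: 98 + 6 + 54 + 27 + 10 = 195
e = 195 / (195 + 92) = 195 / 287 = 0.6794
Estimated eligible among unknowns: 0.6794 × 35 = 23.78
Denom: 195 + 23.78 = 218.78
RR4 = 104 / 218.78 = 0.4754
Difference = 47.54 − 45.22 = 2.32 percentage points

2.3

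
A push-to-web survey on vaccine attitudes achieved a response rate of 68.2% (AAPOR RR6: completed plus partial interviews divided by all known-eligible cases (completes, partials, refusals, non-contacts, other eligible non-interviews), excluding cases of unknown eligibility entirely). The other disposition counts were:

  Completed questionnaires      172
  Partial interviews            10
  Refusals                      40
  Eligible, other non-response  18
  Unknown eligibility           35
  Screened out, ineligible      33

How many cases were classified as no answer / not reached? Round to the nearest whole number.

Top: 172 + 10 = 182
RR6 = 182 / D = 0.682
D = 182 / 0.682 = 266.9
Rest of base = 240
no answer / not reached = 266.9 − 240 ≈ 27

27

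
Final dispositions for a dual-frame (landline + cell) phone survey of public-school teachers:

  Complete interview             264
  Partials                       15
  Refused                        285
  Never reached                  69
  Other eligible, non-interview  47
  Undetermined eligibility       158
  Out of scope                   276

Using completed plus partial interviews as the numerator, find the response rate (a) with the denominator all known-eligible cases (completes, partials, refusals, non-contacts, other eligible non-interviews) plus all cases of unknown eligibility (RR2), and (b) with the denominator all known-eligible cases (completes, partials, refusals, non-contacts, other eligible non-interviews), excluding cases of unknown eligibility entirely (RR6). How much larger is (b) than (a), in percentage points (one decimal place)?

7.7

Top → 264 + 15 = 279
Denominator → 264 + 15 + 285 + 69 + 47 + 158 = 838
RR2 = 279 / 838 = 0.3329
Denominator → 264 + 15 + 285 + 69 + 47 = 680
RR6 = 279 / 680 = 0.4103
Difference = 41.03 − 33.29 = 7.74 percentage points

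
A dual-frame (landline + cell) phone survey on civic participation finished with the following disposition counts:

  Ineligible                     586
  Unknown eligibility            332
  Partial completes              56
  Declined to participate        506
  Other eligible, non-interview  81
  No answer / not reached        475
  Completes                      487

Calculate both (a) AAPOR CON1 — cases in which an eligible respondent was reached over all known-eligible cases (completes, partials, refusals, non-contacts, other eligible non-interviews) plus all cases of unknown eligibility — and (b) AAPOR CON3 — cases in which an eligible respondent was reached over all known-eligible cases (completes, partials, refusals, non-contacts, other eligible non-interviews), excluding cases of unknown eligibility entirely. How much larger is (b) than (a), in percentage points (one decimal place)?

12.1

Numerator → 487 + 56 + 506 + 81 = 1130
Denominator → 487 + 56 + 506 + 475 + 81 + 332 = 1937
CON1 = 1130 / 1937 = 0.5834
Denominator → 487 + 56 + 506 + 475 + 81 = 1605
CON3 = 1130 / 1605 = 0.7040
Difference = 70.40 − 58.34 = 12.06 percentage points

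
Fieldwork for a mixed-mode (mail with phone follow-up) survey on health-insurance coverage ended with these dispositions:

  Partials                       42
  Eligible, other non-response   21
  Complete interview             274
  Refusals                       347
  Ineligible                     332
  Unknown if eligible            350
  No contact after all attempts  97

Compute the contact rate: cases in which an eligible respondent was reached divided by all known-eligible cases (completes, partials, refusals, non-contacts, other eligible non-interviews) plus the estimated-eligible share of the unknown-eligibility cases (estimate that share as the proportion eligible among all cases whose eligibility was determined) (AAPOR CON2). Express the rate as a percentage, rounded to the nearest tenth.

66.6%

Numerator → 274 + 42 + 347 + 21 = 684
Eligible (known) → 274 + 42 + 347 + 97 + 21 = 781
e = 781 / (781 + 332) = 781 / 1113 = 0.7017
e × U → 0.7017 × 350 = 245.59
Base → 781 + 245.59 = 1026.59
CON2 = 684 / 1026.59 = 0.6663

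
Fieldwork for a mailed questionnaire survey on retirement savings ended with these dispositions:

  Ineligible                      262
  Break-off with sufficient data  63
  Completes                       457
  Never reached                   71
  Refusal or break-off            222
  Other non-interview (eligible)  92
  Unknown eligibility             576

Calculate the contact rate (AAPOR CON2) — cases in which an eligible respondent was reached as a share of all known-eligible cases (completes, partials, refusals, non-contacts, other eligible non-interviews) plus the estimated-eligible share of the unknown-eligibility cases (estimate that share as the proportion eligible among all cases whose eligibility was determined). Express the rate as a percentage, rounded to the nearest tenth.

61.7%

Top → 457 + 63 + 222 + 92 = 834
Determined eligible → 457 + 63 + 222 + 71 + 92 = 905
e = 905 / (905 + 262) = 905 / 1167 = 0.7755
Eligible share of unknowns → 0.7755 × 576 = 446.69
Denom → 905 + 446.69 = 1351.69
CON2 = 834 / 1351.69 = 0.6170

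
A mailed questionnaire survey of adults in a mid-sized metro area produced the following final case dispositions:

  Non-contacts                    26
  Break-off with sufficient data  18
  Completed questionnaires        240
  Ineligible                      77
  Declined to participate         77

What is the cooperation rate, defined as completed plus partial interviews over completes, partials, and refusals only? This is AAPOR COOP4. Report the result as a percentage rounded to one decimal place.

Numerator: 240 + 18 = 258
Denom: 240 + 18 + 77 = 335
COOP4 = 258 / 335 = 0.7701

77.0%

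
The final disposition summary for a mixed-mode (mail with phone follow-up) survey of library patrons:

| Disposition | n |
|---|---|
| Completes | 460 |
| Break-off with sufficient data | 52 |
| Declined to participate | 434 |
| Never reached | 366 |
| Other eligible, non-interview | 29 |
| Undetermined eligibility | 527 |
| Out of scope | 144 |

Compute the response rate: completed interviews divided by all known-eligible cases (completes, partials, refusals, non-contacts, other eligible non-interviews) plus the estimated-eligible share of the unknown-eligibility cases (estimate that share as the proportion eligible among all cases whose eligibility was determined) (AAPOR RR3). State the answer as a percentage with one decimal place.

Numerator = 460
Eligible (known) = 460 + 52 + 434 + 366 + 29 = 1341
e = 1341 / (1341 + 144) = 1341 / 1485 = 0.9030
Eligible share of unknowns = 0.9030 × 527 = 475.88
Denom = 1341 + 475.88 = 1816.88
RR3 = 460 / 1816.88 = 0.2532

25.3%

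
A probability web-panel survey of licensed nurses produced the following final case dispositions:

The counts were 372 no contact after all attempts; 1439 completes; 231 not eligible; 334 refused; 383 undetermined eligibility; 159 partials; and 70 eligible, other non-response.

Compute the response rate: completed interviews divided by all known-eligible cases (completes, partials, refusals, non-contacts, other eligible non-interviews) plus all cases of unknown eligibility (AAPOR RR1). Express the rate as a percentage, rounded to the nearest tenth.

Num: 1439
Denominator: 1439 + 159 + 334 + 372 + 70 + 383 = 2757
RR1 = 1439 / 2757 = 0.5219

52.2%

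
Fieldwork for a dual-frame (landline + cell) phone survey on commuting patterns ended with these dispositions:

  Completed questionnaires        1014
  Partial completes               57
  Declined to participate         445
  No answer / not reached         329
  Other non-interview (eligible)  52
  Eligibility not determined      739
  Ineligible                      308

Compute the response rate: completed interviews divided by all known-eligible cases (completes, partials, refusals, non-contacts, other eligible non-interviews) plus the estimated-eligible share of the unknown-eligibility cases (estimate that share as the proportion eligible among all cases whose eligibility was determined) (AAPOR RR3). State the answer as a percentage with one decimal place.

40.0%

Numerator → 1014
Known eligible → 1014 + 57 + 445 + 329 + 52 = 1897
e = 1897 / (1897 + 308) = 1897 / 2205 = 0.8603
Eligible share of unknowns → 0.8603 × 739 = 635.76
Denom → 1897 + 635.76 = 2532.76
RR3 = 1014 / 2532.76 = 0.4004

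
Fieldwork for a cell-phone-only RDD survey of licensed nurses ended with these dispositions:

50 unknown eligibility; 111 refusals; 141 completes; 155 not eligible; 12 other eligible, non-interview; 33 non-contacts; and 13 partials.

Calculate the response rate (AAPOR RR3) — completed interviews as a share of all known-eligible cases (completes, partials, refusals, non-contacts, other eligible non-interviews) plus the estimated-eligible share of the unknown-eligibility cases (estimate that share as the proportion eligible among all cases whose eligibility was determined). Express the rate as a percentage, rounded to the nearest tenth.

41.1%

Numerator = 141
Known eligible = 141 + 13 + 111 + 33 + 12 = 310
e = 310 / (310 + 155) = 310 / 465 = 0.6667
e × U = 0.6667 × 50 = 33.34
Base = 310 + 33.34 = 343.34
RR3 = 141 / 343.34 = 0.4107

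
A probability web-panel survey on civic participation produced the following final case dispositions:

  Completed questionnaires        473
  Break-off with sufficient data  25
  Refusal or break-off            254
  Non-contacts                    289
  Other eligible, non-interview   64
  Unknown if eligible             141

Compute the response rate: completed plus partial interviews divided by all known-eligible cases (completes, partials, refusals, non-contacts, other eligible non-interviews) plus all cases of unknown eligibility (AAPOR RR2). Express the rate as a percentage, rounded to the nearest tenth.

40.0%

Numerator: 473 + 25 = 498
Base: 473 + 25 + 254 + 289 + 64 + 141 = 1246
RR2 = 498 / 1246 = 0.3997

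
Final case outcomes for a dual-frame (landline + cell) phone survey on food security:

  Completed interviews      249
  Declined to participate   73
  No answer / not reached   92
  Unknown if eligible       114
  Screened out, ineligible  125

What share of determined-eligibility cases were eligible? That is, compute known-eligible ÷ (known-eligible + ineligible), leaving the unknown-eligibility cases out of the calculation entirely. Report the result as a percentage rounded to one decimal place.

Eligible (known) = 249 + 73 + 92 = 414
e = 414 / (414 + 125) = 414 / 539 = 0.7681

76.8%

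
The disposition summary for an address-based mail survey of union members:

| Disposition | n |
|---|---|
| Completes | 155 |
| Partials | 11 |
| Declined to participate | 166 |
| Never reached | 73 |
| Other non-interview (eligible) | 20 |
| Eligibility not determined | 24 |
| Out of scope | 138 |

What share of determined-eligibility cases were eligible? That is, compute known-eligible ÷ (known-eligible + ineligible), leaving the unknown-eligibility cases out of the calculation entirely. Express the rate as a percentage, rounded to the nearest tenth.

75.5%

Determined eligible: 155 + 11 + 166 + 73 + 20 = 425
e = 425 / (425 + 138) = 425 / 563 = 0.7549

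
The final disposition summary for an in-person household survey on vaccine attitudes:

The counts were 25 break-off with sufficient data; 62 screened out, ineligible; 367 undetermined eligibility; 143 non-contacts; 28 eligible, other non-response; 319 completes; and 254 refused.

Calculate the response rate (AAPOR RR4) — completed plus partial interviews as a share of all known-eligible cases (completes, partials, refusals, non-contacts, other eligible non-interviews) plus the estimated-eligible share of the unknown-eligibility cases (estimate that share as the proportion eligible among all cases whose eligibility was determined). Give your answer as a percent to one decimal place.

31.0%

Top = 319 + 25 = 344
Determined eligible = 319 + 25 + 254 + 143 + 28 = 769
e = 769 / (769 + 62) = 769 / 831 = 0.9254
Estimated eligible among unknowns = 0.9254 × 367 = 339.62
Denominator = 769 + 339.62 = 1108.62
RR4 = 344 / 1108.62 = 0.3103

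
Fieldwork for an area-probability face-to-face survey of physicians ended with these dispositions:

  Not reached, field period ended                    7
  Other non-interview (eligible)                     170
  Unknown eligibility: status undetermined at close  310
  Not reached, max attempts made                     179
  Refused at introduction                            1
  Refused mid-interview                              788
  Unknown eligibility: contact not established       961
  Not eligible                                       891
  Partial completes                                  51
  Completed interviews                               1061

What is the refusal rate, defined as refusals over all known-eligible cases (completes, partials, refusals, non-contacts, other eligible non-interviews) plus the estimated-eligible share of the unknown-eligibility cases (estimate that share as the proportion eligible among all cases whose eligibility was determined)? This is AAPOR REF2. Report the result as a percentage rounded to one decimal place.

24.9%

Refusal or break-off = 1 + 788 = 789
Non-contacts = 7 + 179 = 186
Eligibility not determined = 961 + 310 = 1271
Numerator = 789
Determined eligible = 1061 + 51 + 789 + 186 + 170 = 2257
e = 2257 / (2257 + 891) = 2257 / 3148 = 0.7170
e × U = 0.7170 × 1271 = 911.31
Denominator = 2257 + 911.31 = 3168.31
REF2 = 789 / 3168.31 = 0.2490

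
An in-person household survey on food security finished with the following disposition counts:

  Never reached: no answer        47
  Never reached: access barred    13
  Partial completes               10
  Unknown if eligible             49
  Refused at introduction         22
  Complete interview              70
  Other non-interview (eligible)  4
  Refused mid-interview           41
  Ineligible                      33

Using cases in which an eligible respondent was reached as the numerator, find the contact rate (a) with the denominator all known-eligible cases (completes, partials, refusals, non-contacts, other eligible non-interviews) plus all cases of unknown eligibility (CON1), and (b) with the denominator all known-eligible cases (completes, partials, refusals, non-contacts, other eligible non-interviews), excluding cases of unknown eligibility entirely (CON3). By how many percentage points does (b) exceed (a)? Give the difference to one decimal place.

Refused = 22 + 41 = 63
Non-contacts = 47 + 13 = 60
Numerator = 70 + 10 + 63 + 4 = 147
Denom = 70 + 10 + 63 + 60 + 4 + 49 = 256
CON1 = 147 / 256 = 0.5742
Denom = 70 + 10 + 63 + 60 + 4 = 207
CON3 = 147 / 207 = 0.7101
Difference = 71.01 − 57.42 = 13.59 percentage points

13.6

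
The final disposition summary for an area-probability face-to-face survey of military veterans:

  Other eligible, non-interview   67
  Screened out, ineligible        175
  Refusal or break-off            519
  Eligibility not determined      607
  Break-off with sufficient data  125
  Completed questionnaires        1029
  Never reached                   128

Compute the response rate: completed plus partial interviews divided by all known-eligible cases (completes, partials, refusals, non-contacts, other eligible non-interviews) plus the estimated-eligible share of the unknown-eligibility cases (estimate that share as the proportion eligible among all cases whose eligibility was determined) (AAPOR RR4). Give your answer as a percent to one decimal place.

47.6%

Numerator = 1029 + 125 = 1154
Determined eligible = 1029 + 125 + 519 + 128 + 67 = 1868
e = 1868 / (1868 + 175) = 1868 / 2043 = 0.9143
Eligible share of unknowns = 0.9143 × 607 = 554.98
Denominator = 1868 + 554.98 = 2422.98
RR4 = 1154 / 2422.98 = 0.4763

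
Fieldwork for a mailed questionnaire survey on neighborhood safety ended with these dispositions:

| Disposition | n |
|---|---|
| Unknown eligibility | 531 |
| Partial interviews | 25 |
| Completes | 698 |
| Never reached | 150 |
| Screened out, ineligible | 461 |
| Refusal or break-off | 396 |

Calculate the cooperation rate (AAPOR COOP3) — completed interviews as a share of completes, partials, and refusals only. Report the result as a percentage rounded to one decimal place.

62.4%

Numerator → 698
Denom → 698 + 25 + 396 = 1119
COOP3 = 698 / 1119 = 0.6238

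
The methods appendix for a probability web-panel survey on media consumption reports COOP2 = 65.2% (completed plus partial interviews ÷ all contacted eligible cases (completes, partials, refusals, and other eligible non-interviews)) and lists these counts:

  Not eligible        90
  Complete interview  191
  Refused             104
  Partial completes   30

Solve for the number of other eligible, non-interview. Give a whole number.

Num = 191 + 30 = 221
COOP2 = 221 / D = 0.652
D = 221 / 0.652 = 339.0
Rest of base = 325
other eligible, non-interview = 339.0 − 325 ≈ 14

14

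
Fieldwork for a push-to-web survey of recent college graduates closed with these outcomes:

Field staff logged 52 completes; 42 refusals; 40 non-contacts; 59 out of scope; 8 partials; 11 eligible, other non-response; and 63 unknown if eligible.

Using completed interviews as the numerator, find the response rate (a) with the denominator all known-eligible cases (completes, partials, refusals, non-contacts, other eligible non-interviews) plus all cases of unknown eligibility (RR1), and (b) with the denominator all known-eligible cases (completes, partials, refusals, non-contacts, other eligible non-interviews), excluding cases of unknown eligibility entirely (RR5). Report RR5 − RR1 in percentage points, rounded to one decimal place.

Num → 52
Denom → 52 + 8 + 42 + 40 + 11 + 63 = 216
RR1 = 52 / 216 = 0.2407
Denom → 52 + 8 + 42 + 40 + 11 = 153
RR5 = 52 / 153 = 0.3399
Difference = 33.99 − 24.07 = 9.92 percentage points

9.9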